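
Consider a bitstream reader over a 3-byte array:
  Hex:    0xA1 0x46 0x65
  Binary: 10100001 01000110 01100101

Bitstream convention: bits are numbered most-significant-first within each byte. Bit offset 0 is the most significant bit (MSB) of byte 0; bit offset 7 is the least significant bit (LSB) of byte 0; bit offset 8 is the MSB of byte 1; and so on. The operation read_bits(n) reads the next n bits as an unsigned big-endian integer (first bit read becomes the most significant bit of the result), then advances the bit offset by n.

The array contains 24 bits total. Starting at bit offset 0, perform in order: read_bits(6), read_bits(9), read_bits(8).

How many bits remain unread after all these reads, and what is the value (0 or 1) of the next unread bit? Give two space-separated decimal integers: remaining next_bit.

Answer: 1 1

Derivation:
Read 1: bits[0:6] width=6 -> value=40 (bin 101000); offset now 6 = byte 0 bit 6; 18 bits remain
Read 2: bits[6:15] width=9 -> value=163 (bin 010100011); offset now 15 = byte 1 bit 7; 9 bits remain
Read 3: bits[15:23] width=8 -> value=50 (bin 00110010); offset now 23 = byte 2 bit 7; 1 bits remain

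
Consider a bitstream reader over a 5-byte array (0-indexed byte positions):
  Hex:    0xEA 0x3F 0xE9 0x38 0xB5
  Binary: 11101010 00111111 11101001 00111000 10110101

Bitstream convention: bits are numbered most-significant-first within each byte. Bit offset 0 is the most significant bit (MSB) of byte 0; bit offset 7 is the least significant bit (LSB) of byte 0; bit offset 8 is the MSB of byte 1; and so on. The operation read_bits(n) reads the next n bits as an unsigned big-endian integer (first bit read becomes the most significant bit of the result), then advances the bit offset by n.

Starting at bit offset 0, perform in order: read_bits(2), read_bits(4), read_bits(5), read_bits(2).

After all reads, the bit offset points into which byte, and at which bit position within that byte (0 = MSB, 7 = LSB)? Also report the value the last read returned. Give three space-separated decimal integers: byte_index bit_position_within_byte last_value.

Answer: 1 5 3

Derivation:
Read 1: bits[0:2] width=2 -> value=3 (bin 11); offset now 2 = byte 0 bit 2; 38 bits remain
Read 2: bits[2:6] width=4 -> value=10 (bin 1010); offset now 6 = byte 0 bit 6; 34 bits remain
Read 3: bits[6:11] width=5 -> value=17 (bin 10001); offset now 11 = byte 1 bit 3; 29 bits remain
Read 4: bits[11:13] width=2 -> value=3 (bin 11); offset now 13 = byte 1 bit 5; 27 bits remain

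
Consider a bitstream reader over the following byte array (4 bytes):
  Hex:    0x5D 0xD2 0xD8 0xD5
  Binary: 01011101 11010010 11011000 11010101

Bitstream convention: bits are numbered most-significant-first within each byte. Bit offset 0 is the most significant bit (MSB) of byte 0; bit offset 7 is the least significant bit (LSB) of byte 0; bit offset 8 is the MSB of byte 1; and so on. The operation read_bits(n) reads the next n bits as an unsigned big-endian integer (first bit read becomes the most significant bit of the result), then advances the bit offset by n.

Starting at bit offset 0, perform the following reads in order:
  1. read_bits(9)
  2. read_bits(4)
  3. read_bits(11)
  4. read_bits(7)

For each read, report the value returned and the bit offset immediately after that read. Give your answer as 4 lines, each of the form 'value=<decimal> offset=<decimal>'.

Answer: value=187 offset=9
value=10 offset=13
value=728 offset=24
value=106 offset=31

Derivation:
Read 1: bits[0:9] width=9 -> value=187 (bin 010111011); offset now 9 = byte 1 bit 1; 23 bits remain
Read 2: bits[9:13] width=4 -> value=10 (bin 1010); offset now 13 = byte 1 bit 5; 19 bits remain
Read 3: bits[13:24] width=11 -> value=728 (bin 01011011000); offset now 24 = byte 3 bit 0; 8 bits remain
Read 4: bits[24:31] width=7 -> value=106 (bin 1101010); offset now 31 = byte 3 bit 7; 1 bits remain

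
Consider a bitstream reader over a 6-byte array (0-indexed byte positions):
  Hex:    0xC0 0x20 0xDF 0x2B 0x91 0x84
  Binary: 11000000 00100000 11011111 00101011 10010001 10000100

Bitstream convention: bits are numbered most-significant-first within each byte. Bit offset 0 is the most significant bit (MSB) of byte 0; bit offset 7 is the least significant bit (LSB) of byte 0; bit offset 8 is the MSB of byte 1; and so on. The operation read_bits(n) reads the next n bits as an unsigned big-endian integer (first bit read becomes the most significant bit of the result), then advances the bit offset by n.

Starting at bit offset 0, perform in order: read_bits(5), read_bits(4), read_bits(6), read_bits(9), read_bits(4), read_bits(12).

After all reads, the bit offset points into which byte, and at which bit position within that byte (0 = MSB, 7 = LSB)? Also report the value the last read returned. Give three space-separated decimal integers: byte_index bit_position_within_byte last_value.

Read 1: bits[0:5] width=5 -> value=24 (bin 11000); offset now 5 = byte 0 bit 5; 43 bits remain
Read 2: bits[5:9] width=4 -> value=0 (bin 0000); offset now 9 = byte 1 bit 1; 39 bits remain
Read 3: bits[9:15] width=6 -> value=16 (bin 010000); offset now 15 = byte 1 bit 7; 33 bits remain
Read 4: bits[15:24] width=9 -> value=223 (bin 011011111); offset now 24 = byte 3 bit 0; 24 bits remain
Read 5: bits[24:28] width=4 -> value=2 (bin 0010); offset now 28 = byte 3 bit 4; 20 bits remain
Read 6: bits[28:40] width=12 -> value=2961 (bin 101110010001); offset now 40 = byte 5 bit 0; 8 bits remain

Answer: 5 0 2961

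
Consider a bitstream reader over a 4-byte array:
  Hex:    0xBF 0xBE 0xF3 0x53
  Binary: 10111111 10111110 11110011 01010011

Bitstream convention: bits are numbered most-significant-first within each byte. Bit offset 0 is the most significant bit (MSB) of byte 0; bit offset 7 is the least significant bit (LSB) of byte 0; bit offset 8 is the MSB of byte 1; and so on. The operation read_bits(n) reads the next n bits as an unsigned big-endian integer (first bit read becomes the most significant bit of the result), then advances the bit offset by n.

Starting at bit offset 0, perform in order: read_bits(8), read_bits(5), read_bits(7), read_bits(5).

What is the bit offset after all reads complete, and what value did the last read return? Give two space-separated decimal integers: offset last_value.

Answer: 25 6

Derivation:
Read 1: bits[0:8] width=8 -> value=191 (bin 10111111); offset now 8 = byte 1 bit 0; 24 bits remain
Read 2: bits[8:13] width=5 -> value=23 (bin 10111); offset now 13 = byte 1 bit 5; 19 bits remain
Read 3: bits[13:20] width=7 -> value=111 (bin 1101111); offset now 20 = byte 2 bit 4; 12 bits remain
Read 4: bits[20:25] width=5 -> value=6 (bin 00110); offset now 25 = byte 3 bit 1; 7 bits remain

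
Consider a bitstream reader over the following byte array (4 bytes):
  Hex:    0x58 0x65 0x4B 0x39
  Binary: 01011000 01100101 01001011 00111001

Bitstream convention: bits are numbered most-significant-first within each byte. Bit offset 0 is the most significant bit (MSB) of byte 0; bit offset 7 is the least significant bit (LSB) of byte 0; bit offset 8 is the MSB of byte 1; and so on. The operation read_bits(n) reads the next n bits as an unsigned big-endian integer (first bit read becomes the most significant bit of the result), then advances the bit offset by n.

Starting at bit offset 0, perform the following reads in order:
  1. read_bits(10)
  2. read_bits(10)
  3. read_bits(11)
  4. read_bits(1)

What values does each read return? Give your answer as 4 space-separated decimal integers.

Read 1: bits[0:10] width=10 -> value=353 (bin 0101100001); offset now 10 = byte 1 bit 2; 22 bits remain
Read 2: bits[10:20] width=10 -> value=596 (bin 1001010100); offset now 20 = byte 2 bit 4; 12 bits remain
Read 3: bits[20:31] width=11 -> value=1436 (bin 10110011100); offset now 31 = byte 3 bit 7; 1 bits remain
Read 4: bits[31:32] width=1 -> value=1 (bin 1); offset now 32 = byte 4 bit 0; 0 bits remain

Answer: 353 596 1436 1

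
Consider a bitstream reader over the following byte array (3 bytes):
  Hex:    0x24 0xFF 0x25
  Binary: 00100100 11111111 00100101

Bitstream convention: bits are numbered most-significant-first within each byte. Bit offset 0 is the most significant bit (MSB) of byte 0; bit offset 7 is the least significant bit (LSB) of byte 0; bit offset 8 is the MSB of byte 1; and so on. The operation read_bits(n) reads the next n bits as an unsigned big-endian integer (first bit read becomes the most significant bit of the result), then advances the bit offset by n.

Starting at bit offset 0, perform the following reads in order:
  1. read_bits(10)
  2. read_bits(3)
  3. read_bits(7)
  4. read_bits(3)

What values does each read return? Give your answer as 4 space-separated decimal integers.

Read 1: bits[0:10] width=10 -> value=147 (bin 0010010011); offset now 10 = byte 1 bit 2; 14 bits remain
Read 2: bits[10:13] width=3 -> value=7 (bin 111); offset now 13 = byte 1 bit 5; 11 bits remain
Read 3: bits[13:20] width=7 -> value=114 (bin 1110010); offset now 20 = byte 2 bit 4; 4 bits remain
Read 4: bits[20:23] width=3 -> value=2 (bin 010); offset now 23 = byte 2 bit 7; 1 bits remain

Answer: 147 7 114 2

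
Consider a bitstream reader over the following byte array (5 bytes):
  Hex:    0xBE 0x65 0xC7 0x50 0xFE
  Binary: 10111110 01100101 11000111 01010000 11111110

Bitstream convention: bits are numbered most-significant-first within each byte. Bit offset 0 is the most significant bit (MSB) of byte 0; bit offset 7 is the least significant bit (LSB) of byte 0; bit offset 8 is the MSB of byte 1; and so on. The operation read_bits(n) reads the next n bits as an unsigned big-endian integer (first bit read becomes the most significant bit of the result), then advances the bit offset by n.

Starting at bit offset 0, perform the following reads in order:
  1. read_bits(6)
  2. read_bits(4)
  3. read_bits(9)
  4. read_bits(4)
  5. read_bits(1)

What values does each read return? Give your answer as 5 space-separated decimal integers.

Read 1: bits[0:6] width=6 -> value=47 (bin 101111); offset now 6 = byte 0 bit 6; 34 bits remain
Read 2: bits[6:10] width=4 -> value=9 (bin 1001); offset now 10 = byte 1 bit 2; 30 bits remain
Read 3: bits[10:19] width=9 -> value=302 (bin 100101110); offset now 19 = byte 2 bit 3; 21 bits remain
Read 4: bits[19:23] width=4 -> value=3 (bin 0011); offset now 23 = byte 2 bit 7; 17 bits remain
Read 5: bits[23:24] width=1 -> value=1 (bin 1); offset now 24 = byte 3 bit 0; 16 bits remain

Answer: 47 9 302 3 1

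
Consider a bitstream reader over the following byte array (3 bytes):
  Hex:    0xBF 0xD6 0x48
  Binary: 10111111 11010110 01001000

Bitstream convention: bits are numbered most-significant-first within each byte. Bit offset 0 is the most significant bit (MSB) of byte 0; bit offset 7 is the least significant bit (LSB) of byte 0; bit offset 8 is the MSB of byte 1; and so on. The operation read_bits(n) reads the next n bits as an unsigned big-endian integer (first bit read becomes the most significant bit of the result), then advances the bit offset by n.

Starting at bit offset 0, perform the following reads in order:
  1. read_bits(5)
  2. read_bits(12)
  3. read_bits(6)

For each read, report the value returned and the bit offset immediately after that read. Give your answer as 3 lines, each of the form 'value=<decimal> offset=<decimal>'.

Read 1: bits[0:5] width=5 -> value=23 (bin 10111); offset now 5 = byte 0 bit 5; 19 bits remain
Read 2: bits[5:17] width=12 -> value=4012 (bin 111110101100); offset now 17 = byte 2 bit 1; 7 bits remain
Read 3: bits[17:23] width=6 -> value=36 (bin 100100); offset now 23 = byte 2 bit 7; 1 bits remain

Answer: value=23 offset=5
value=4012 offset=17
value=36 offset=23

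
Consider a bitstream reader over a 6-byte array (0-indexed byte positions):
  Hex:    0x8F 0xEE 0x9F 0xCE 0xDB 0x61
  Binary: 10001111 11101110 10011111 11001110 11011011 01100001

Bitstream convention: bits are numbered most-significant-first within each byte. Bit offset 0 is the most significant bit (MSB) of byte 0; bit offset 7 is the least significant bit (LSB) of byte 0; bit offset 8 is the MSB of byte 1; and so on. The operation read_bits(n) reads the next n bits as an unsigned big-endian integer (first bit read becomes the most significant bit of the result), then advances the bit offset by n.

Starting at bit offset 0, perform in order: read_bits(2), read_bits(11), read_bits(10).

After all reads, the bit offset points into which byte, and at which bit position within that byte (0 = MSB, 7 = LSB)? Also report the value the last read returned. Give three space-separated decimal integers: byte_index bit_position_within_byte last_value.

Answer: 2 7 847

Derivation:
Read 1: bits[0:2] width=2 -> value=2 (bin 10); offset now 2 = byte 0 bit 2; 46 bits remain
Read 2: bits[2:13] width=11 -> value=509 (bin 00111111101); offset now 13 = byte 1 bit 5; 35 bits remain
Read 3: bits[13:23] width=10 -> value=847 (bin 1101001111); offset now 23 = byte 2 bit 7; 25 bits remain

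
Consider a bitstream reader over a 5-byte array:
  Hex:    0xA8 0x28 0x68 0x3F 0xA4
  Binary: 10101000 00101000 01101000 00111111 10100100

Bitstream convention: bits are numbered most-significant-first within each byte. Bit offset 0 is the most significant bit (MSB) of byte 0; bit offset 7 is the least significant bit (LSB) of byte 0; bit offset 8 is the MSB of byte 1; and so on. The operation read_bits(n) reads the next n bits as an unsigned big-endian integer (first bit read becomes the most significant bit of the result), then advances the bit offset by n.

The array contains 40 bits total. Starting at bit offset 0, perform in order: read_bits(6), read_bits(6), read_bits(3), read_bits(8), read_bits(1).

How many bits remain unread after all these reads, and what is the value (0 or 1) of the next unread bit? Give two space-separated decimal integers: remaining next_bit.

Read 1: bits[0:6] width=6 -> value=42 (bin 101010); offset now 6 = byte 0 bit 6; 34 bits remain
Read 2: bits[6:12] width=6 -> value=2 (bin 000010); offset now 12 = byte 1 bit 4; 28 bits remain
Read 3: bits[12:15] width=3 -> value=4 (bin 100); offset now 15 = byte 1 bit 7; 25 bits remain
Read 4: bits[15:23] width=8 -> value=52 (bin 00110100); offset now 23 = byte 2 bit 7; 17 bits remain
Read 5: bits[23:24] width=1 -> value=0 (bin 0); offset now 24 = byte 3 bit 0; 16 bits remain

Answer: 16 0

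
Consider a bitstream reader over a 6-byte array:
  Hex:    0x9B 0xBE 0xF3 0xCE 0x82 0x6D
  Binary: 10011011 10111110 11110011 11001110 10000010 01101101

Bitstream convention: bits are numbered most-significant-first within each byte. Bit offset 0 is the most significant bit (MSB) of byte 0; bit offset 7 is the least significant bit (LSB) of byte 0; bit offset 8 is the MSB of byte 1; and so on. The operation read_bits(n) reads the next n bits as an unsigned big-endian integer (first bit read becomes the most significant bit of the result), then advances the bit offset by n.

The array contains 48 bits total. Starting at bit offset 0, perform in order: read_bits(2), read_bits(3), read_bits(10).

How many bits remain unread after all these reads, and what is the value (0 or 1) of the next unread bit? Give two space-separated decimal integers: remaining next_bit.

Answer: 33 0

Derivation:
Read 1: bits[0:2] width=2 -> value=2 (bin 10); offset now 2 = byte 0 bit 2; 46 bits remain
Read 2: bits[2:5] width=3 -> value=3 (bin 011); offset now 5 = byte 0 bit 5; 43 bits remain
Read 3: bits[5:15] width=10 -> value=479 (bin 0111011111); offset now 15 = byte 1 bit 7; 33 bits remain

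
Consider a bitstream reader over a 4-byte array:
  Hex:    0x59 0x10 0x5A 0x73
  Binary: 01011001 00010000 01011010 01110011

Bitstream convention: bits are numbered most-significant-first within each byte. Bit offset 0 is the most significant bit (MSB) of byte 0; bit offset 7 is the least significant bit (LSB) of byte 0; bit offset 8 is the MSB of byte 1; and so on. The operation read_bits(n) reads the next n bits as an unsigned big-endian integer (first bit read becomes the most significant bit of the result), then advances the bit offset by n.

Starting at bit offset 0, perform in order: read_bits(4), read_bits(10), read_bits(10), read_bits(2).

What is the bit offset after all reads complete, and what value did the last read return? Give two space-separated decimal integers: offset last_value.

Read 1: bits[0:4] width=4 -> value=5 (bin 0101); offset now 4 = byte 0 bit 4; 28 bits remain
Read 2: bits[4:14] width=10 -> value=580 (bin 1001000100); offset now 14 = byte 1 bit 6; 18 bits remain
Read 3: bits[14:24] width=10 -> value=90 (bin 0001011010); offset now 24 = byte 3 bit 0; 8 bits remain
Read 4: bits[24:26] width=2 -> value=1 (bin 01); offset now 26 = byte 3 bit 2; 6 bits remain

Answer: 26 1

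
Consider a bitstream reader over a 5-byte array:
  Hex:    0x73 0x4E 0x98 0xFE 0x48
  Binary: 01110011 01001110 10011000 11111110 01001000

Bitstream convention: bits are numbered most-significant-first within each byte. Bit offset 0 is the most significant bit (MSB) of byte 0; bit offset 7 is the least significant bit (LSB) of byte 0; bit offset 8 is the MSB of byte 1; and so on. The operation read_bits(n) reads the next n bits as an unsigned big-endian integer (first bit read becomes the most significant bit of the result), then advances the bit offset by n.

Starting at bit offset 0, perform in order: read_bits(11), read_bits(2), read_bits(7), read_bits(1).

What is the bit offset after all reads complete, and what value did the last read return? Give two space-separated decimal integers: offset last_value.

Answer: 21 1

Derivation:
Read 1: bits[0:11] width=11 -> value=922 (bin 01110011010); offset now 11 = byte 1 bit 3; 29 bits remain
Read 2: bits[11:13] width=2 -> value=1 (bin 01); offset now 13 = byte 1 bit 5; 27 bits remain
Read 3: bits[13:20] width=7 -> value=105 (bin 1101001); offset now 20 = byte 2 bit 4; 20 bits remain
Read 4: bits[20:21] width=1 -> value=1 (bin 1); offset now 21 = byte 2 bit 5; 19 bits remain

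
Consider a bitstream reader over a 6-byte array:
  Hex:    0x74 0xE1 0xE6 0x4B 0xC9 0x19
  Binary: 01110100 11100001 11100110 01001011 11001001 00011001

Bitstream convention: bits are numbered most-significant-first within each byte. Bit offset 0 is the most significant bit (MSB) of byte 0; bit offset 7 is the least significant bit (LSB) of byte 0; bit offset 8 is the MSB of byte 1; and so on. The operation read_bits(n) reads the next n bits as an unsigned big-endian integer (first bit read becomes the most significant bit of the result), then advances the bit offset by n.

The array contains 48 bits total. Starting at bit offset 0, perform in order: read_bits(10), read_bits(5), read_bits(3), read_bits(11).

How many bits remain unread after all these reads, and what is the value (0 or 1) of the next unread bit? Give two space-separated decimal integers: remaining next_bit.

Read 1: bits[0:10] width=10 -> value=467 (bin 0111010011); offset now 10 = byte 1 bit 2; 38 bits remain
Read 2: bits[10:15] width=5 -> value=16 (bin 10000); offset now 15 = byte 1 bit 7; 33 bits remain
Read 3: bits[15:18] width=3 -> value=7 (bin 111); offset now 18 = byte 2 bit 2; 30 bits remain
Read 4: bits[18:29] width=11 -> value=1225 (bin 10011001001); offset now 29 = byte 3 bit 5; 19 bits remain

Answer: 19 0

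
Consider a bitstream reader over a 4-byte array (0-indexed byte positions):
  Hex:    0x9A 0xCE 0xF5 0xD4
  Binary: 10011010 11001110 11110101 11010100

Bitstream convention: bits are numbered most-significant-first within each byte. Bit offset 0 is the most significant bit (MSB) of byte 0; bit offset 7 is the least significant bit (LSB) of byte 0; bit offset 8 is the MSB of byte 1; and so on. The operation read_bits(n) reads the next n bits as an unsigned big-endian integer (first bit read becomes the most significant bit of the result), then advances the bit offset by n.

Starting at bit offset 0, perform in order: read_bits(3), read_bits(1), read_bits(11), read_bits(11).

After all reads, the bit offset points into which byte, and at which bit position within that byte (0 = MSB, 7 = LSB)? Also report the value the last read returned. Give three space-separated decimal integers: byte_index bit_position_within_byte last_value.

Answer: 3 2 983

Derivation:
Read 1: bits[0:3] width=3 -> value=4 (bin 100); offset now 3 = byte 0 bit 3; 29 bits remain
Read 2: bits[3:4] width=1 -> value=1 (bin 1); offset now 4 = byte 0 bit 4; 28 bits remain
Read 3: bits[4:15] width=11 -> value=1383 (bin 10101100111); offset now 15 = byte 1 bit 7; 17 bits remain
Read 4: bits[15:26] width=11 -> value=983 (bin 01111010111); offset now 26 = byte 3 bit 2; 6 bits remain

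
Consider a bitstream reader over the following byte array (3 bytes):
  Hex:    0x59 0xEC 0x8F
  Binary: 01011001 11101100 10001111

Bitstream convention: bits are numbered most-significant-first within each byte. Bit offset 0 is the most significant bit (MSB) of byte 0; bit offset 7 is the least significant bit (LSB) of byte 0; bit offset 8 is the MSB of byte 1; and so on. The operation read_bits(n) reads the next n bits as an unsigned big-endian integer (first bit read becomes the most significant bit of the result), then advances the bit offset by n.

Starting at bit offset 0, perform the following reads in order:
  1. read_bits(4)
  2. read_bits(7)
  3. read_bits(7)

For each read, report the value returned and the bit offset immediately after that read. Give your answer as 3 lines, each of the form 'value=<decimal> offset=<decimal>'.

Read 1: bits[0:4] width=4 -> value=5 (bin 0101); offset now 4 = byte 0 bit 4; 20 bits remain
Read 2: bits[4:11] width=7 -> value=79 (bin 1001111); offset now 11 = byte 1 bit 3; 13 bits remain
Read 3: bits[11:18] width=7 -> value=50 (bin 0110010); offset now 18 = byte 2 bit 2; 6 bits remain

Answer: value=5 offset=4
value=79 offset=11
value=50 offset=18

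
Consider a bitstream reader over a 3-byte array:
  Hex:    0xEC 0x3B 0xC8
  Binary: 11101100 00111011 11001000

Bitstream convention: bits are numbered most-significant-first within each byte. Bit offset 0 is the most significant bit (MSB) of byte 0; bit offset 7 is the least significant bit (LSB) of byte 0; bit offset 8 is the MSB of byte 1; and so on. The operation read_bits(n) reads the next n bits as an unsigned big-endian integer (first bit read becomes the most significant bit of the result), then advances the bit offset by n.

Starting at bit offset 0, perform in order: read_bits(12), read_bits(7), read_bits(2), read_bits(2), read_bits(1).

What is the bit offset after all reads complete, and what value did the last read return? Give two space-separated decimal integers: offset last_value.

Answer: 24 0

Derivation:
Read 1: bits[0:12] width=12 -> value=3779 (bin 111011000011); offset now 12 = byte 1 bit 4; 12 bits remain
Read 2: bits[12:19] width=7 -> value=94 (bin 1011110); offset now 19 = byte 2 bit 3; 5 bits remain
Read 3: bits[19:21] width=2 -> value=1 (bin 01); offset now 21 = byte 2 bit 5; 3 bits remain
Read 4: bits[21:23] width=2 -> value=0 (bin 00); offset now 23 = byte 2 bit 7; 1 bits remain
Read 5: bits[23:24] width=1 -> value=0 (bin 0); offset now 24 = byte 3 bit 0; 0 bits remain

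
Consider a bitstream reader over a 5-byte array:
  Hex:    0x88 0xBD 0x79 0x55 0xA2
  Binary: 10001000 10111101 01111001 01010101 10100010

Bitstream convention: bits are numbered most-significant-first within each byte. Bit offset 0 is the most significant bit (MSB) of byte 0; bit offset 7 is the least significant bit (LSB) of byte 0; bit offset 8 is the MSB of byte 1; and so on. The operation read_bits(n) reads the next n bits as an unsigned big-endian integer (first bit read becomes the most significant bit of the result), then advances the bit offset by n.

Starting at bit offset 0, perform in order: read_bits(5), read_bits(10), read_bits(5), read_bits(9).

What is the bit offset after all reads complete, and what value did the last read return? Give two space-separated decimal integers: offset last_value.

Answer: 29 298

Derivation:
Read 1: bits[0:5] width=5 -> value=17 (bin 10001); offset now 5 = byte 0 bit 5; 35 bits remain
Read 2: bits[5:15] width=10 -> value=94 (bin 0001011110); offset now 15 = byte 1 bit 7; 25 bits remain
Read 3: bits[15:20] width=5 -> value=23 (bin 10111); offset now 20 = byte 2 bit 4; 20 bits remain
Read 4: bits[20:29] width=9 -> value=298 (bin 100101010); offset now 29 = byte 3 bit 5; 11 bits remain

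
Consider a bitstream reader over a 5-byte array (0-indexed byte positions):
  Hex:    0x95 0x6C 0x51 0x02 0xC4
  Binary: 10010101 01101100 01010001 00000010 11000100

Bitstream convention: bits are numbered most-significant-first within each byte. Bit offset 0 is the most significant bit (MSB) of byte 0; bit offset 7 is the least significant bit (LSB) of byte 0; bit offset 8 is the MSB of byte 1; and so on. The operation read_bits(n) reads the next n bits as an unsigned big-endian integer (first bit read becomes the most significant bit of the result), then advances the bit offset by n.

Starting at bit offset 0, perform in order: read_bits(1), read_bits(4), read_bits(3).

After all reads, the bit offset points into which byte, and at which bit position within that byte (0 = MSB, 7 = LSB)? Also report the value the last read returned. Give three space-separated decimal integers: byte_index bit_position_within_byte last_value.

Read 1: bits[0:1] width=1 -> value=1 (bin 1); offset now 1 = byte 0 bit 1; 39 bits remain
Read 2: bits[1:5] width=4 -> value=2 (bin 0010); offset now 5 = byte 0 bit 5; 35 bits remain
Read 3: bits[5:8] width=3 -> value=5 (bin 101); offset now 8 = byte 1 bit 0; 32 bits remain

Answer: 1 0 5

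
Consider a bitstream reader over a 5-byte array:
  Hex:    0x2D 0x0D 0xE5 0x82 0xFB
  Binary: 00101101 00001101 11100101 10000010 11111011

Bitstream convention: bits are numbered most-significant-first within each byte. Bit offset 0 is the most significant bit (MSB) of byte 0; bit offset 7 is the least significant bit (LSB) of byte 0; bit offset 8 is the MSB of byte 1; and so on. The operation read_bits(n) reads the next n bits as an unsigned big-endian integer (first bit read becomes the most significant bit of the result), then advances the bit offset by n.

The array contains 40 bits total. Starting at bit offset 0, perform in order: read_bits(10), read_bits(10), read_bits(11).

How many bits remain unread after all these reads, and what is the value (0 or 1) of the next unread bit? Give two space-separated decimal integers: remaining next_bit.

Read 1: bits[0:10] width=10 -> value=180 (bin 0010110100); offset now 10 = byte 1 bit 2; 30 bits remain
Read 2: bits[10:20] width=10 -> value=222 (bin 0011011110); offset now 20 = byte 2 bit 4; 20 bits remain
Read 3: bits[20:31] width=11 -> value=705 (bin 01011000001); offset now 31 = byte 3 bit 7; 9 bits remain

Answer: 9 0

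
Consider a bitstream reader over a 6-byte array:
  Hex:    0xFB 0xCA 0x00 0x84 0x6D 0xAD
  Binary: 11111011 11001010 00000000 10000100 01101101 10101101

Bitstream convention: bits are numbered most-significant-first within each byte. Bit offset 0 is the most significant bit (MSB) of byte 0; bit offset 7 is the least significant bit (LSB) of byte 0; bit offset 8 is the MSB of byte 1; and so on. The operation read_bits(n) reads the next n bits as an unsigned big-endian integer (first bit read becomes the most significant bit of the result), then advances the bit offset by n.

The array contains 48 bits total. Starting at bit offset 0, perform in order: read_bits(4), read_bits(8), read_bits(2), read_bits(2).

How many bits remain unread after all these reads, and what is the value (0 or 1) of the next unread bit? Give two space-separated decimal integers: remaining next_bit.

Answer: 32 0

Derivation:
Read 1: bits[0:4] width=4 -> value=15 (bin 1111); offset now 4 = byte 0 bit 4; 44 bits remain
Read 2: bits[4:12] width=8 -> value=188 (bin 10111100); offset now 12 = byte 1 bit 4; 36 bits remain
Read 3: bits[12:14] width=2 -> value=2 (bin 10); offset now 14 = byte 1 bit 6; 34 bits remain
Read 4: bits[14:16] width=2 -> value=2 (bin 10); offset now 16 = byte 2 bit 0; 32 bits remain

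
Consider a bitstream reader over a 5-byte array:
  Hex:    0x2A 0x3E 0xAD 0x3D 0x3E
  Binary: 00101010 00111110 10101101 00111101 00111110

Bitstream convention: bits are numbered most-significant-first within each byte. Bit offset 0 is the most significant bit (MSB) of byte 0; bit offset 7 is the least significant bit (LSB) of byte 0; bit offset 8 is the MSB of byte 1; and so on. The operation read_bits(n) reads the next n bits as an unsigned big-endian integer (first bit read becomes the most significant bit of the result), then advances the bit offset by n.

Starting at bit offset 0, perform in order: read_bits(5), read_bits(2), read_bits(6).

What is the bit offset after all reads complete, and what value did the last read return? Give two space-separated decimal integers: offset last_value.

Answer: 13 7

Derivation:
Read 1: bits[0:5] width=5 -> value=5 (bin 00101); offset now 5 = byte 0 bit 5; 35 bits remain
Read 2: bits[5:7] width=2 -> value=1 (bin 01); offset now 7 = byte 0 bit 7; 33 bits remain
Read 3: bits[7:13] width=6 -> value=7 (bin 000111); offset now 13 = byte 1 bit 5; 27 bits remain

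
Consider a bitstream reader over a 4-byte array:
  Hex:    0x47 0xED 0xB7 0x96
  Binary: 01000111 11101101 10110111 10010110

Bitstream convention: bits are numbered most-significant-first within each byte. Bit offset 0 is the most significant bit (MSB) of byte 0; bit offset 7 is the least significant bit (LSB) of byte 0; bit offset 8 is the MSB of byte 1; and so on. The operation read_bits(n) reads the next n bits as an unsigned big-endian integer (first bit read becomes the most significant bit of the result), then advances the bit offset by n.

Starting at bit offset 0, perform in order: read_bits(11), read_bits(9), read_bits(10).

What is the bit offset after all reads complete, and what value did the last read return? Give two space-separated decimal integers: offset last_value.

Answer: 30 485

Derivation:
Read 1: bits[0:11] width=11 -> value=575 (bin 01000111111); offset now 11 = byte 1 bit 3; 21 bits remain
Read 2: bits[11:20] width=9 -> value=219 (bin 011011011); offset now 20 = byte 2 bit 4; 12 bits remain
Read 3: bits[20:30] width=10 -> value=485 (bin 0111100101); offset now 30 = byte 3 bit 6; 2 bits remain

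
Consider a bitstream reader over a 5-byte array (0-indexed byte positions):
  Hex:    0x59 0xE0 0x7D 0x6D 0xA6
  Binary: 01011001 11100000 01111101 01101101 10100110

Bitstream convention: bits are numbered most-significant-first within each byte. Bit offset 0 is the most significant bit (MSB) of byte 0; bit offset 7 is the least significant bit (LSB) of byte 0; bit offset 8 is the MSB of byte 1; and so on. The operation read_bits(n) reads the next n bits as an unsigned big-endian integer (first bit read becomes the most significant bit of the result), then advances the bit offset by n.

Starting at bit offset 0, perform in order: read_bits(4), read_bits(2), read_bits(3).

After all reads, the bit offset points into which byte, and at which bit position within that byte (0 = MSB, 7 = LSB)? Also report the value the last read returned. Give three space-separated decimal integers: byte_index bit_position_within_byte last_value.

Answer: 1 1 3

Derivation:
Read 1: bits[0:4] width=4 -> value=5 (bin 0101); offset now 4 = byte 0 bit 4; 36 bits remain
Read 2: bits[4:6] width=2 -> value=2 (bin 10); offset now 6 = byte 0 bit 6; 34 bits remain
Read 3: bits[6:9] width=3 -> value=3 (bin 011); offset now 9 = byte 1 bit 1; 31 bits remain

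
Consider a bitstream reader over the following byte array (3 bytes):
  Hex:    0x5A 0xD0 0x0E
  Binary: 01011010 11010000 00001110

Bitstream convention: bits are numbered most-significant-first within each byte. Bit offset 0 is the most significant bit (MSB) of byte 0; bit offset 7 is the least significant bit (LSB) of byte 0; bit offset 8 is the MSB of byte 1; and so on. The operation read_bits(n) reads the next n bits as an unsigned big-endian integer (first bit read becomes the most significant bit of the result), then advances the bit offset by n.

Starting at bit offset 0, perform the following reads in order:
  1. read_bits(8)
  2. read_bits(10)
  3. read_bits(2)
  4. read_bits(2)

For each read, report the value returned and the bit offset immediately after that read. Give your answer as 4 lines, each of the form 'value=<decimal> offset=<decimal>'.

Answer: value=90 offset=8
value=832 offset=18
value=0 offset=20
value=3 offset=22

Derivation:
Read 1: bits[0:8] width=8 -> value=90 (bin 01011010); offset now 8 = byte 1 bit 0; 16 bits remain
Read 2: bits[8:18] width=10 -> value=832 (bin 1101000000); offset now 18 = byte 2 bit 2; 6 bits remain
Read 3: bits[18:20] width=2 -> value=0 (bin 00); offset now 20 = byte 2 bit 4; 4 bits remain
Read 4: bits[20:22] width=2 -> value=3 (bin 11); offset now 22 = byte 2 bit 6; 2 bits remain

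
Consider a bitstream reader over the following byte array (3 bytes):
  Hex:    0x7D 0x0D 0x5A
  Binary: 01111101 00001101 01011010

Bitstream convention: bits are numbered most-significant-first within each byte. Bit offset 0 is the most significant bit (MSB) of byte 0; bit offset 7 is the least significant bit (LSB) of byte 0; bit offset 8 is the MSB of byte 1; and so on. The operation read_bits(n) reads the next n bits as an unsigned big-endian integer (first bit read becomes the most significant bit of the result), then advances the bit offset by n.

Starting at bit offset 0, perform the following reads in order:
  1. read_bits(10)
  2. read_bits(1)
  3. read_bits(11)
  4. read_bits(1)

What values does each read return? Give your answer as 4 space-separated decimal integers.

Read 1: bits[0:10] width=10 -> value=500 (bin 0111110100); offset now 10 = byte 1 bit 2; 14 bits remain
Read 2: bits[10:11] width=1 -> value=0 (bin 0); offset now 11 = byte 1 bit 3; 13 bits remain
Read 3: bits[11:22] width=11 -> value=854 (bin 01101010110); offset now 22 = byte 2 bit 6; 2 bits remain
Read 4: bits[22:23] width=1 -> value=1 (bin 1); offset now 23 = byte 2 bit 7; 1 bits remain

Answer: 500 0 854 1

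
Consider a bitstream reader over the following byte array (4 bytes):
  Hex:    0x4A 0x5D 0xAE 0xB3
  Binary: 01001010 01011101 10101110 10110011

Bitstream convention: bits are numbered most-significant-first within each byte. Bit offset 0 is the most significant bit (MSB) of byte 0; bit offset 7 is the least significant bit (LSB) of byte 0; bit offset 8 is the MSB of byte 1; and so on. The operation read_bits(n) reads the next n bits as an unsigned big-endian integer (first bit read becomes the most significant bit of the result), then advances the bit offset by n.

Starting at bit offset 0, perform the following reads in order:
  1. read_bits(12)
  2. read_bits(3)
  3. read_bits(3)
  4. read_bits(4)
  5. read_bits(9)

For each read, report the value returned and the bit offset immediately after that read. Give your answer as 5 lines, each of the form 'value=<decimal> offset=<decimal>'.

Read 1: bits[0:12] width=12 -> value=1189 (bin 010010100101); offset now 12 = byte 1 bit 4; 20 bits remain
Read 2: bits[12:15] width=3 -> value=6 (bin 110); offset now 15 = byte 1 bit 7; 17 bits remain
Read 3: bits[15:18] width=3 -> value=6 (bin 110); offset now 18 = byte 2 bit 2; 14 bits remain
Read 4: bits[18:22] width=4 -> value=11 (bin 1011); offset now 22 = byte 2 bit 6; 10 bits remain
Read 5: bits[22:31] width=9 -> value=345 (bin 101011001); offset now 31 = byte 3 bit 7; 1 bits remain

Answer: value=1189 offset=12
value=6 offset=15
value=6 offset=18
value=11 offset=22
value=345 offset=31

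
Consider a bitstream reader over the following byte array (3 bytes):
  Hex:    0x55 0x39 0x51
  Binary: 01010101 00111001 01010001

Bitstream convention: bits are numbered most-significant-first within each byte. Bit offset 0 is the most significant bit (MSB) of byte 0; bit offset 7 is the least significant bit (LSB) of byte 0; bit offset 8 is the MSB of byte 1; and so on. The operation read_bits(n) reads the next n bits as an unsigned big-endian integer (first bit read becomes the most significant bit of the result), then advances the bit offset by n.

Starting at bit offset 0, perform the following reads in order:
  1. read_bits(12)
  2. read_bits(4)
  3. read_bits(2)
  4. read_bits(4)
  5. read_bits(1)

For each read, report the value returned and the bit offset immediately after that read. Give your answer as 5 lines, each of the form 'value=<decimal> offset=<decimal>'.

Answer: value=1363 offset=12
value=9 offset=16
value=1 offset=18
value=4 offset=22
value=0 offset=23

Derivation:
Read 1: bits[0:12] width=12 -> value=1363 (bin 010101010011); offset now 12 = byte 1 bit 4; 12 bits remain
Read 2: bits[12:16] width=4 -> value=9 (bin 1001); offset now 16 = byte 2 bit 0; 8 bits remain
Read 3: bits[16:18] width=2 -> value=1 (bin 01); offset now 18 = byte 2 bit 2; 6 bits remain
Read 4: bits[18:22] width=4 -> value=4 (bin 0100); offset now 22 = byte 2 bit 6; 2 bits remain
Read 5: bits[22:23] width=1 -> value=0 (bin 0); offset now 23 = byte 2 bit 7; 1 bits remain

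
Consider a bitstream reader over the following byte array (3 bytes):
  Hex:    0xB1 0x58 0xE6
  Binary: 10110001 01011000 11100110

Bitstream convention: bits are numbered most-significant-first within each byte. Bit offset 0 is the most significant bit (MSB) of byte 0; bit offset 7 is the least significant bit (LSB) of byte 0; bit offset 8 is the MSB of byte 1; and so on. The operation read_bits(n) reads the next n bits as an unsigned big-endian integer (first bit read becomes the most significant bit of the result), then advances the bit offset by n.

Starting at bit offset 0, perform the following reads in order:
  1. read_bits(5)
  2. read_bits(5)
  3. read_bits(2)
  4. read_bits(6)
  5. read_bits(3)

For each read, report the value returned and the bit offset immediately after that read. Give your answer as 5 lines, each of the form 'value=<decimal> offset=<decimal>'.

Answer: value=22 offset=5
value=5 offset=10
value=1 offset=12
value=35 offset=18
value=4 offset=21

Derivation:
Read 1: bits[0:5] width=5 -> value=22 (bin 10110); offset now 5 = byte 0 bit 5; 19 bits remain
Read 2: bits[5:10] width=5 -> value=5 (bin 00101); offset now 10 = byte 1 bit 2; 14 bits remain
Read 3: bits[10:12] width=2 -> value=1 (bin 01); offset now 12 = byte 1 bit 4; 12 bits remain
Read 4: bits[12:18] width=6 -> value=35 (bin 100011); offset now 18 = byte 2 bit 2; 6 bits remain
Read 5: bits[18:21] width=3 -> value=4 (bin 100); offset now 21 = byte 2 bit 5; 3 bits remain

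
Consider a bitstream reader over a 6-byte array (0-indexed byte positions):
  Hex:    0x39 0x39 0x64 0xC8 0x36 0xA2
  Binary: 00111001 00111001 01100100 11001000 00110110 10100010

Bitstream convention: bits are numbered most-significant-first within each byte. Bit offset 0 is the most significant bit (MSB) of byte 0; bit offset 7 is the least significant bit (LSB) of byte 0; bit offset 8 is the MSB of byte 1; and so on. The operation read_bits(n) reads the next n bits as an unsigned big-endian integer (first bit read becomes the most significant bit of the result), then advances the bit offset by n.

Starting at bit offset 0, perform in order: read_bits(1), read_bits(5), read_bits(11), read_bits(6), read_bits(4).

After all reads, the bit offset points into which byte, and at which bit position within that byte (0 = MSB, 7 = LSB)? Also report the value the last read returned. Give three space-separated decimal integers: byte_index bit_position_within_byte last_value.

Answer: 3 3 6

Derivation:
Read 1: bits[0:1] width=1 -> value=0 (bin 0); offset now 1 = byte 0 bit 1; 47 bits remain
Read 2: bits[1:6] width=5 -> value=14 (bin 01110); offset now 6 = byte 0 bit 6; 42 bits remain
Read 3: bits[6:17] width=11 -> value=626 (bin 01001110010); offset now 17 = byte 2 bit 1; 31 bits remain
Read 4: bits[17:23] width=6 -> value=50 (bin 110010); offset now 23 = byte 2 bit 7; 25 bits remain
Read 5: bits[23:27] width=4 -> value=6 (bin 0110); offset now 27 = byte 3 bit 3; 21 bits remain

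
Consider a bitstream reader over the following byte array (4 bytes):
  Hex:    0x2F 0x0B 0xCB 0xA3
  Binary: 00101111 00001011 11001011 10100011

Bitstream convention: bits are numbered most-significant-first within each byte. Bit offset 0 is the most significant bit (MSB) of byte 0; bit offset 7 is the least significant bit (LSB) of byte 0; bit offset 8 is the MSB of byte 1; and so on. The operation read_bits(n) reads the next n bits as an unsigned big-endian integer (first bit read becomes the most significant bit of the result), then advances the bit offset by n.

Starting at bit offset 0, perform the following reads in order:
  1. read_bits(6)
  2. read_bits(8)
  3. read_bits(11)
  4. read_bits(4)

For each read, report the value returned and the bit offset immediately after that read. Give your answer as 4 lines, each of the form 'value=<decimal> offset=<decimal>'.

Answer: value=11 offset=6
value=194 offset=14
value=1943 offset=25
value=4 offset=29

Derivation:
Read 1: bits[0:6] width=6 -> value=11 (bin 001011); offset now 6 = byte 0 bit 6; 26 bits remain
Read 2: bits[6:14] width=8 -> value=194 (bin 11000010); offset now 14 = byte 1 bit 6; 18 bits remain
Read 3: bits[14:25] width=11 -> value=1943 (bin 11110010111); offset now 25 = byte 3 bit 1; 7 bits remain
Read 4: bits[25:29] width=4 -> value=4 (bin 0100); offset now 29 = byte 3 bit 5; 3 bits remain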